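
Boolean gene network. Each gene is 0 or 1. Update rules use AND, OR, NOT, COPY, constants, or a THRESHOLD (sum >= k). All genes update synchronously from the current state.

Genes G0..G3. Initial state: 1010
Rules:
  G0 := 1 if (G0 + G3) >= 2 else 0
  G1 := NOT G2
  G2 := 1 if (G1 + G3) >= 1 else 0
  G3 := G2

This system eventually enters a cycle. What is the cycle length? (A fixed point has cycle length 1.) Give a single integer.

Step 0: 1010
Step 1: G0=(1+0>=2)=0 G1=NOT G2=NOT 1=0 G2=(0+0>=1)=0 G3=G2=1 -> 0001
Step 2: G0=(0+1>=2)=0 G1=NOT G2=NOT 0=1 G2=(0+1>=1)=1 G3=G2=0 -> 0110
Step 3: G0=(0+0>=2)=0 G1=NOT G2=NOT 1=0 G2=(1+0>=1)=1 G3=G2=1 -> 0011
Step 4: G0=(0+1>=2)=0 G1=NOT G2=NOT 1=0 G2=(0+1>=1)=1 G3=G2=1 -> 0011
State from step 4 equals state from step 3 -> cycle length 1

Answer: 1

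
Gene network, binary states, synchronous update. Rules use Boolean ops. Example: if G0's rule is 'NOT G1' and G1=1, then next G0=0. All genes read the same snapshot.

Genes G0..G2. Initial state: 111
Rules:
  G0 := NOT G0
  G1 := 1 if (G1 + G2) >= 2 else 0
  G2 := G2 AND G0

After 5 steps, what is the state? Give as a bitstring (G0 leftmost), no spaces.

Step 1: G0=NOT G0=NOT 1=0 G1=(1+1>=2)=1 G2=G2&G0=1&1=1 -> 011
Step 2: G0=NOT G0=NOT 0=1 G1=(1+1>=2)=1 G2=G2&G0=1&0=0 -> 110
Step 3: G0=NOT G0=NOT 1=0 G1=(1+0>=2)=0 G2=G2&G0=0&1=0 -> 000
Step 4: G0=NOT G0=NOT 0=1 G1=(0+0>=2)=0 G2=G2&G0=0&0=0 -> 100
Step 5: G0=NOT G0=NOT 1=0 G1=(0+0>=2)=0 G2=G2&G0=0&1=0 -> 000

000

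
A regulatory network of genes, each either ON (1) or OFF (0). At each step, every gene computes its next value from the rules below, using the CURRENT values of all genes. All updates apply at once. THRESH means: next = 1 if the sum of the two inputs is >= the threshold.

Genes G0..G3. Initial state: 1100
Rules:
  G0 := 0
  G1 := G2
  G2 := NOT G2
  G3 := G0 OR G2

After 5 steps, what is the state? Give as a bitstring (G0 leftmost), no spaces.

Step 1: G0=0(const) G1=G2=0 G2=NOT G2=NOT 0=1 G3=G0|G2=1|0=1 -> 0011
Step 2: G0=0(const) G1=G2=1 G2=NOT G2=NOT 1=0 G3=G0|G2=0|1=1 -> 0101
Step 3: G0=0(const) G1=G2=0 G2=NOT G2=NOT 0=1 G3=G0|G2=0|0=0 -> 0010
Step 4: G0=0(const) G1=G2=1 G2=NOT G2=NOT 1=0 G3=G0|G2=0|1=1 -> 0101
Step 5: G0=0(const) G1=G2=0 G2=NOT G2=NOT 0=1 G3=G0|G2=0|0=0 -> 0010

0010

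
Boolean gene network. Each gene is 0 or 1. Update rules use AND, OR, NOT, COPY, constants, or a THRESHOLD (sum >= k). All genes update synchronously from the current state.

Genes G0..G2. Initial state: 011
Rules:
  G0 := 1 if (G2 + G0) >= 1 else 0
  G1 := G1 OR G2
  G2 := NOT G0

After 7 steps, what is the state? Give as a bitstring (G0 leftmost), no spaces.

Step 1: G0=(1+0>=1)=1 G1=G1|G2=1|1=1 G2=NOT G0=NOT 0=1 -> 111
Step 2: G0=(1+1>=1)=1 G1=G1|G2=1|1=1 G2=NOT G0=NOT 1=0 -> 110
Step 3: G0=(0+1>=1)=1 G1=G1|G2=1|0=1 G2=NOT G0=NOT 1=0 -> 110
Step 4: G0=(0+1>=1)=1 G1=G1|G2=1|0=1 G2=NOT G0=NOT 1=0 -> 110
Step 5: G0=(0+1>=1)=1 G1=G1|G2=1|0=1 G2=NOT G0=NOT 1=0 -> 110
Step 6: G0=(0+1>=1)=1 G1=G1|G2=1|0=1 G2=NOT G0=NOT 1=0 -> 110
Step 7: G0=(0+1>=1)=1 G1=G1|G2=1|0=1 G2=NOT G0=NOT 1=0 -> 110

110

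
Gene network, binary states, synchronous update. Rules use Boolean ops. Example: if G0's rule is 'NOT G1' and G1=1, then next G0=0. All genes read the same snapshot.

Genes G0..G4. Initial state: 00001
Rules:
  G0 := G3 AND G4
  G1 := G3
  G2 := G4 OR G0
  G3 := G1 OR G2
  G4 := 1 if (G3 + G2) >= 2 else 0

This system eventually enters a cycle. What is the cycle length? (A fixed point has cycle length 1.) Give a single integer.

Step 0: 00001
Step 1: G0=G3&G4=0&1=0 G1=G3=0 G2=G4|G0=1|0=1 G3=G1|G2=0|0=0 G4=(0+0>=2)=0 -> 00100
Step 2: G0=G3&G4=0&0=0 G1=G3=0 G2=G4|G0=0|0=0 G3=G1|G2=0|1=1 G4=(0+1>=2)=0 -> 00010
Step 3: G0=G3&G4=1&0=0 G1=G3=1 G2=G4|G0=0|0=0 G3=G1|G2=0|0=0 G4=(1+0>=2)=0 -> 01000
Step 4: G0=G3&G4=0&0=0 G1=G3=0 G2=G4|G0=0|0=0 G3=G1|G2=1|0=1 G4=(0+0>=2)=0 -> 00010
State from step 4 equals state from step 2 -> cycle length 2

Answer: 2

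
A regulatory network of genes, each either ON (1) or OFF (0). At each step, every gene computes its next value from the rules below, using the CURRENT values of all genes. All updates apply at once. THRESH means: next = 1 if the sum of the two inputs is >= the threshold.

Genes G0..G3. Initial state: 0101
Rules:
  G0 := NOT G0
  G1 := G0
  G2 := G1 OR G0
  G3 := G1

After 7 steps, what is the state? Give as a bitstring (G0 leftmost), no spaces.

Step 1: G0=NOT G0=NOT 0=1 G1=G0=0 G2=G1|G0=1|0=1 G3=G1=1 -> 1011
Step 2: G0=NOT G0=NOT 1=0 G1=G0=1 G2=G1|G0=0|1=1 G3=G1=0 -> 0110
Step 3: G0=NOT G0=NOT 0=1 G1=G0=0 G2=G1|G0=1|0=1 G3=G1=1 -> 1011
Step 4: G0=NOT G0=NOT 1=0 G1=G0=1 G2=G1|G0=0|1=1 G3=G1=0 -> 0110
Step 5: G0=NOT G0=NOT 0=1 G1=G0=0 G2=G1|G0=1|0=1 G3=G1=1 -> 1011
Step 6: G0=NOT G0=NOT 1=0 G1=G0=1 G2=G1|G0=0|1=1 G3=G1=0 -> 0110
Step 7: G0=NOT G0=NOT 0=1 G1=G0=0 G2=G1|G0=1|0=1 G3=G1=1 -> 1011

1011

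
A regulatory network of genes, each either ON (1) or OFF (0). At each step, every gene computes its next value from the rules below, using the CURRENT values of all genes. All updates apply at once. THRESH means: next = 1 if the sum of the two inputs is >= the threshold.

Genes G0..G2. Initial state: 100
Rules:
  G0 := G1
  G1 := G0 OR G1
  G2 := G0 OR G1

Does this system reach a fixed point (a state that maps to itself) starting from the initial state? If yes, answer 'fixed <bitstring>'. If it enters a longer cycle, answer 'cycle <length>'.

Step 0: 100
Step 1: G0=G1=0 G1=G0|G1=1|0=1 G2=G0|G1=1|0=1 -> 011
Step 2: G0=G1=1 G1=G0|G1=0|1=1 G2=G0|G1=0|1=1 -> 111
Step 3: G0=G1=1 G1=G0|G1=1|1=1 G2=G0|G1=1|1=1 -> 111
Fixed point reached at step 2: 111

Answer: fixed 111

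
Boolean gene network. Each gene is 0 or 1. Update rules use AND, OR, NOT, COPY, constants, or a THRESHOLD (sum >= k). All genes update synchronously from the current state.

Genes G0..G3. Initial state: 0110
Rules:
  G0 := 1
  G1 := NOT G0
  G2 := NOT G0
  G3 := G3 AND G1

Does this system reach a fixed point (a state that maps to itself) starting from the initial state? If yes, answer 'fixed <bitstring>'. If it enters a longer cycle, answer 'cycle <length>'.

Answer: fixed 1000

Derivation:
Step 0: 0110
Step 1: G0=1(const) G1=NOT G0=NOT 0=1 G2=NOT G0=NOT 0=1 G3=G3&G1=0&1=0 -> 1110
Step 2: G0=1(const) G1=NOT G0=NOT 1=0 G2=NOT G0=NOT 1=0 G3=G3&G1=0&1=0 -> 1000
Step 3: G0=1(const) G1=NOT G0=NOT 1=0 G2=NOT G0=NOT 1=0 G3=G3&G1=0&0=0 -> 1000
Fixed point reached at step 2: 1000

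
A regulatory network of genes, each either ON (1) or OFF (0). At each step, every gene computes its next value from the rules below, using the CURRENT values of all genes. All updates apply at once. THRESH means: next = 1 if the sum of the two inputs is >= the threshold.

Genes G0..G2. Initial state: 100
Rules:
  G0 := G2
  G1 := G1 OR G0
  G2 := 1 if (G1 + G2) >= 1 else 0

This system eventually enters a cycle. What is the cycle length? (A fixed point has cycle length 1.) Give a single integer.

Answer: 1

Derivation:
Step 0: 100
Step 1: G0=G2=0 G1=G1|G0=0|1=1 G2=(0+0>=1)=0 -> 010
Step 2: G0=G2=0 G1=G1|G0=1|0=1 G2=(1+0>=1)=1 -> 011
Step 3: G0=G2=1 G1=G1|G0=1|0=1 G2=(1+1>=1)=1 -> 111
Step 4: G0=G2=1 G1=G1|G0=1|1=1 G2=(1+1>=1)=1 -> 111
State from step 4 equals state from step 3 -> cycle length 1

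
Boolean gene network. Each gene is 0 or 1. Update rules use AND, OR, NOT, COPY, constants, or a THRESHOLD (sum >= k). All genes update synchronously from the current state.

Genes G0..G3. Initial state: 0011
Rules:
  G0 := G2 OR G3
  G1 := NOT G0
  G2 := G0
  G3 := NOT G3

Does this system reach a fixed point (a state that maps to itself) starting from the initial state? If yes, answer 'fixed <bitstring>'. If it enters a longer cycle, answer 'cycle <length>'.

Answer: cycle 2

Derivation:
Step 0: 0011
Step 1: G0=G2|G3=1|1=1 G1=NOT G0=NOT 0=1 G2=G0=0 G3=NOT G3=NOT 1=0 -> 1100
Step 2: G0=G2|G3=0|0=0 G1=NOT G0=NOT 1=0 G2=G0=1 G3=NOT G3=NOT 0=1 -> 0011
Cycle of length 2 starting at step 0 -> no fixed point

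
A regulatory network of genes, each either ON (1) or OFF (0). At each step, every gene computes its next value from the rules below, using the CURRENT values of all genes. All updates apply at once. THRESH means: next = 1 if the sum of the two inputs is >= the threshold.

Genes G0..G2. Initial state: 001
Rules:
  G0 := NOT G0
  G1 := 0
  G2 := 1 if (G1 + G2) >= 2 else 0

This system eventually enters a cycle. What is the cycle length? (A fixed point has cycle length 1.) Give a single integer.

Step 0: 001
Step 1: G0=NOT G0=NOT 0=1 G1=0(const) G2=(0+1>=2)=0 -> 100
Step 2: G0=NOT G0=NOT 1=0 G1=0(const) G2=(0+0>=2)=0 -> 000
Step 3: G0=NOT G0=NOT 0=1 G1=0(const) G2=(0+0>=2)=0 -> 100
State from step 3 equals state from step 1 -> cycle length 2

Answer: 2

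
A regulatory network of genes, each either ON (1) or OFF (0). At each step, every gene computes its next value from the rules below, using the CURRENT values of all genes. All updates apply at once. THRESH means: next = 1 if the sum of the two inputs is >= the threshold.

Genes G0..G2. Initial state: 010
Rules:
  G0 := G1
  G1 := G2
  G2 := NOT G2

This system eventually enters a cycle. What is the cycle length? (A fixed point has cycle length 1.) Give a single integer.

Step 0: 010
Step 1: G0=G1=1 G1=G2=0 G2=NOT G2=NOT 0=1 -> 101
Step 2: G0=G1=0 G1=G2=1 G2=NOT G2=NOT 1=0 -> 010
State from step 2 equals state from step 0 -> cycle length 2

Answer: 2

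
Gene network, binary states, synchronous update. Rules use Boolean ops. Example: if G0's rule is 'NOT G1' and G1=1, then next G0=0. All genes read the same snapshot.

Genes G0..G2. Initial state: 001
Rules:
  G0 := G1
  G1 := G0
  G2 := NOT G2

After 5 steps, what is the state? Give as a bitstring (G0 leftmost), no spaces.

Step 1: G0=G1=0 G1=G0=0 G2=NOT G2=NOT 1=0 -> 000
Step 2: G0=G1=0 G1=G0=0 G2=NOT G2=NOT 0=1 -> 001
Step 3: G0=G1=0 G1=G0=0 G2=NOT G2=NOT 1=0 -> 000
Step 4: G0=G1=0 G1=G0=0 G2=NOT G2=NOT 0=1 -> 001
Step 5: G0=G1=0 G1=G0=0 G2=NOT G2=NOT 1=0 -> 000

000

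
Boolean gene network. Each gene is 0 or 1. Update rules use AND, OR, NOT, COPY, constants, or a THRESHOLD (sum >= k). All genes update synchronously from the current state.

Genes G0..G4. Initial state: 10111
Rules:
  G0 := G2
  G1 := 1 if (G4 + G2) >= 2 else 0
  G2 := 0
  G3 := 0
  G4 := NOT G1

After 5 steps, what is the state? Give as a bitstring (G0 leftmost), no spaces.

Step 1: G0=G2=1 G1=(1+1>=2)=1 G2=0(const) G3=0(const) G4=NOT G1=NOT 0=1 -> 11001
Step 2: G0=G2=0 G1=(1+0>=2)=0 G2=0(const) G3=0(const) G4=NOT G1=NOT 1=0 -> 00000
Step 3: G0=G2=0 G1=(0+0>=2)=0 G2=0(const) G3=0(const) G4=NOT G1=NOT 0=1 -> 00001
Step 4: G0=G2=0 G1=(1+0>=2)=0 G2=0(const) G3=0(const) G4=NOT G1=NOT 0=1 -> 00001
Step 5: G0=G2=0 G1=(1+0>=2)=0 G2=0(const) G3=0(const) G4=NOT G1=NOT 0=1 -> 00001

00001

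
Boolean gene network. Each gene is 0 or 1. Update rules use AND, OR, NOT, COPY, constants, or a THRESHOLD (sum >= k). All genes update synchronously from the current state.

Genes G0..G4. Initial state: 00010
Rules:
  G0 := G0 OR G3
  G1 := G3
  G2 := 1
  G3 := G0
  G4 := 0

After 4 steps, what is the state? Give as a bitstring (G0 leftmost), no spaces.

Step 1: G0=G0|G3=0|1=1 G1=G3=1 G2=1(const) G3=G0=0 G4=0(const) -> 11100
Step 2: G0=G0|G3=1|0=1 G1=G3=0 G2=1(const) G3=G0=1 G4=0(const) -> 10110
Step 3: G0=G0|G3=1|1=1 G1=G3=1 G2=1(const) G3=G0=1 G4=0(const) -> 11110
Step 4: G0=G0|G3=1|1=1 G1=G3=1 G2=1(const) G3=G0=1 G4=0(const) -> 11110

11110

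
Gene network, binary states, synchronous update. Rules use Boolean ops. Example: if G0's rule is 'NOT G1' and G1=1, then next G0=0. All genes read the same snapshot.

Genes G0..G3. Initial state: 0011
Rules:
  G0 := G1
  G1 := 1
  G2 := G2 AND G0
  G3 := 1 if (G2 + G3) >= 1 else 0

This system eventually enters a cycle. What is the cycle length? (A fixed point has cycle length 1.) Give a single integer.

Answer: 1

Derivation:
Step 0: 0011
Step 1: G0=G1=0 G1=1(const) G2=G2&G0=1&0=0 G3=(1+1>=1)=1 -> 0101
Step 2: G0=G1=1 G1=1(const) G2=G2&G0=0&0=0 G3=(0+1>=1)=1 -> 1101
Step 3: G0=G1=1 G1=1(const) G2=G2&G0=0&1=0 G3=(0+1>=1)=1 -> 1101
State from step 3 equals state from step 2 -> cycle length 1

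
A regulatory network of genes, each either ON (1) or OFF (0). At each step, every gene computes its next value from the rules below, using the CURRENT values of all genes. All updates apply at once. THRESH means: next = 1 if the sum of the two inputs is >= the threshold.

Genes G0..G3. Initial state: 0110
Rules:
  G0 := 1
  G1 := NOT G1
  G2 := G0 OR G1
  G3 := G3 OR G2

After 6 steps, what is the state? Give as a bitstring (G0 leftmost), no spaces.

Step 1: G0=1(const) G1=NOT G1=NOT 1=0 G2=G0|G1=0|1=1 G3=G3|G2=0|1=1 -> 1011
Step 2: G0=1(const) G1=NOT G1=NOT 0=1 G2=G0|G1=1|0=1 G3=G3|G2=1|1=1 -> 1111
Step 3: G0=1(const) G1=NOT G1=NOT 1=0 G2=G0|G1=1|1=1 G3=G3|G2=1|1=1 -> 1011
Step 4: G0=1(const) G1=NOT G1=NOT 0=1 G2=G0|G1=1|0=1 G3=G3|G2=1|1=1 -> 1111
Step 5: G0=1(const) G1=NOT G1=NOT 1=0 G2=G0|G1=1|1=1 G3=G3|G2=1|1=1 -> 1011
Step 6: G0=1(const) G1=NOT G1=NOT 0=1 G2=G0|G1=1|0=1 G3=G3|G2=1|1=1 -> 1111

1111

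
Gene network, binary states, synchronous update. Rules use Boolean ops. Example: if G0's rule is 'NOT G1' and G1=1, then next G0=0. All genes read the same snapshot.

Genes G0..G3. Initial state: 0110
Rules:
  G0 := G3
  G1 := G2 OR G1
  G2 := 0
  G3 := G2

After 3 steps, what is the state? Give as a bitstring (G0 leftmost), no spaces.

Step 1: G0=G3=0 G1=G2|G1=1|1=1 G2=0(const) G3=G2=1 -> 0101
Step 2: G0=G3=1 G1=G2|G1=0|1=1 G2=0(const) G3=G2=0 -> 1100
Step 3: G0=G3=0 G1=G2|G1=0|1=1 G2=0(const) G3=G2=0 -> 0100

0100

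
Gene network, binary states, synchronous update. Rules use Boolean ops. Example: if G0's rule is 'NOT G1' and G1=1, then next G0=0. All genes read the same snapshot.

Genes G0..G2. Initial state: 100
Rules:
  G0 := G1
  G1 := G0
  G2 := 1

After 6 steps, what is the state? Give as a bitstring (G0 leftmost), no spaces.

Step 1: G0=G1=0 G1=G0=1 G2=1(const) -> 011
Step 2: G0=G1=1 G1=G0=0 G2=1(const) -> 101
Step 3: G0=G1=0 G1=G0=1 G2=1(const) -> 011
Step 4: G0=G1=1 G1=G0=0 G2=1(const) -> 101
Step 5: G0=G1=0 G1=G0=1 G2=1(const) -> 011
Step 6: G0=G1=1 G1=G0=0 G2=1(const) -> 101

101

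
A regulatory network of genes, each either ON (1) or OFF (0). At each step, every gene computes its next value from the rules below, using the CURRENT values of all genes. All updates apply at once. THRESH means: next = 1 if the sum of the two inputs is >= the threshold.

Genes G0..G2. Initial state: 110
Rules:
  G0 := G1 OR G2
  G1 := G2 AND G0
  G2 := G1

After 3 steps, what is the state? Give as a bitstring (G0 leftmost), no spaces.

Step 1: G0=G1|G2=1|0=1 G1=G2&G0=0&1=0 G2=G1=1 -> 101
Step 2: G0=G1|G2=0|1=1 G1=G2&G0=1&1=1 G2=G1=0 -> 110
Step 3: G0=G1|G2=1|0=1 G1=G2&G0=0&1=0 G2=G1=1 -> 101

101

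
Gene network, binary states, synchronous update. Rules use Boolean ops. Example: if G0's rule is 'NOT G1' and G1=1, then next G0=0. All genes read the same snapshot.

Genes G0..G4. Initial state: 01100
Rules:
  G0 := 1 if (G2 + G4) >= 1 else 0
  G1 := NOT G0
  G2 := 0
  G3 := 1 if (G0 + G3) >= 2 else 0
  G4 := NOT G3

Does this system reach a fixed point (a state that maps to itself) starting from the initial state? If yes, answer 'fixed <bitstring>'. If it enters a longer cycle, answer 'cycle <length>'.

Answer: fixed 10001

Derivation:
Step 0: 01100
Step 1: G0=(1+0>=1)=1 G1=NOT G0=NOT 0=1 G2=0(const) G3=(0+0>=2)=0 G4=NOT G3=NOT 0=1 -> 11001
Step 2: G0=(0+1>=1)=1 G1=NOT G0=NOT 1=0 G2=0(const) G3=(1+0>=2)=0 G4=NOT G3=NOT 0=1 -> 10001
Step 3: G0=(0+1>=1)=1 G1=NOT G0=NOT 1=0 G2=0(const) G3=(1+0>=2)=0 G4=NOT G3=NOT 0=1 -> 10001
Fixed point reached at step 2: 10001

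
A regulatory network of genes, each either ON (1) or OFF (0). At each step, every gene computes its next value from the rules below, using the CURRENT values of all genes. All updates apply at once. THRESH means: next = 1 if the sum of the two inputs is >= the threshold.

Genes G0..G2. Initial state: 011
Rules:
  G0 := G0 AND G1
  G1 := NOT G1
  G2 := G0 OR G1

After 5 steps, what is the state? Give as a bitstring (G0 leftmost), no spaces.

Step 1: G0=G0&G1=0&1=0 G1=NOT G1=NOT 1=0 G2=G0|G1=0|1=1 -> 001
Step 2: G0=G0&G1=0&0=0 G1=NOT G1=NOT 0=1 G2=G0|G1=0|0=0 -> 010
Step 3: G0=G0&G1=0&1=0 G1=NOT G1=NOT 1=0 G2=G0|G1=0|1=1 -> 001
Step 4: G0=G0&G1=0&0=0 G1=NOT G1=NOT 0=1 G2=G0|G1=0|0=0 -> 010
Step 5: G0=G0&G1=0&1=0 G1=NOT G1=NOT 1=0 G2=G0|G1=0|1=1 -> 001

001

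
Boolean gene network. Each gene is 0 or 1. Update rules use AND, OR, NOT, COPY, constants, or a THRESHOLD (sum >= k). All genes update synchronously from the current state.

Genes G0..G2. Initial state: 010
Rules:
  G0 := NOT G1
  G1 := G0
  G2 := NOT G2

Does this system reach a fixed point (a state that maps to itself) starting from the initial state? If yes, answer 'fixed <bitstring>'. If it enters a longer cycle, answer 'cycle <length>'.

Step 0: 010
Step 1: G0=NOT G1=NOT 1=0 G1=G0=0 G2=NOT G2=NOT 0=1 -> 001
Step 2: G0=NOT G1=NOT 0=1 G1=G0=0 G2=NOT G2=NOT 1=0 -> 100
Step 3: G0=NOT G1=NOT 0=1 G1=G0=1 G2=NOT G2=NOT 0=1 -> 111
Step 4: G0=NOT G1=NOT 1=0 G1=G0=1 G2=NOT G2=NOT 1=0 -> 010
Cycle of length 4 starting at step 0 -> no fixed point

Answer: cycle 4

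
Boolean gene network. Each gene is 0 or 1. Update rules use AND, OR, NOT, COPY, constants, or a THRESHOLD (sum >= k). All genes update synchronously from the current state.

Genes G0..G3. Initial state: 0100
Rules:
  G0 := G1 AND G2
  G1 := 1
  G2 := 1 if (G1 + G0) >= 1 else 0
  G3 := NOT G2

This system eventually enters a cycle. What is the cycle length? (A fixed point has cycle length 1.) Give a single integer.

Step 0: 0100
Step 1: G0=G1&G2=1&0=0 G1=1(const) G2=(1+0>=1)=1 G3=NOT G2=NOT 0=1 -> 0111
Step 2: G0=G1&G2=1&1=1 G1=1(const) G2=(1+0>=1)=1 G3=NOT G2=NOT 1=0 -> 1110
Step 3: G0=G1&G2=1&1=1 G1=1(const) G2=(1+1>=1)=1 G3=NOT G2=NOT 1=0 -> 1110
State from step 3 equals state from step 2 -> cycle length 1

Answer: 1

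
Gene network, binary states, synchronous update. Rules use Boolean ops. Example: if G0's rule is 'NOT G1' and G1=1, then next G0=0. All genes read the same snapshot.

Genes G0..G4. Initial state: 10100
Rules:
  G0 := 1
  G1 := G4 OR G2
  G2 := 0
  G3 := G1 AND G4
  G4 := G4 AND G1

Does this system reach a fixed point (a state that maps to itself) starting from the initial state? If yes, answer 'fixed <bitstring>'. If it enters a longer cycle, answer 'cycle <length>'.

Answer: fixed 10000

Derivation:
Step 0: 10100
Step 1: G0=1(const) G1=G4|G2=0|1=1 G2=0(const) G3=G1&G4=0&0=0 G4=G4&G1=0&0=0 -> 11000
Step 2: G0=1(const) G1=G4|G2=0|0=0 G2=0(const) G3=G1&G4=1&0=0 G4=G4&G1=0&1=0 -> 10000
Step 3: G0=1(const) G1=G4|G2=0|0=0 G2=0(const) G3=G1&G4=0&0=0 G4=G4&G1=0&0=0 -> 10000
Fixed point reached at step 2: 10000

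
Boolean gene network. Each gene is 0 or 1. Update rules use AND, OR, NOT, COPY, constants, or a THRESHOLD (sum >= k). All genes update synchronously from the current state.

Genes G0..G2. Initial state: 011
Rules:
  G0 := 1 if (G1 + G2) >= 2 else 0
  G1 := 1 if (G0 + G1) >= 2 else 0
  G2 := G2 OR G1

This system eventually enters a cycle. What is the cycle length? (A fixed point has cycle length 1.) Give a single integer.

Answer: 1

Derivation:
Step 0: 011
Step 1: G0=(1+1>=2)=1 G1=(0+1>=2)=0 G2=G2|G1=1|1=1 -> 101
Step 2: G0=(0+1>=2)=0 G1=(1+0>=2)=0 G2=G2|G1=1|0=1 -> 001
Step 3: G0=(0+1>=2)=0 G1=(0+0>=2)=0 G2=G2|G1=1|0=1 -> 001
State from step 3 equals state from step 2 -> cycle length 1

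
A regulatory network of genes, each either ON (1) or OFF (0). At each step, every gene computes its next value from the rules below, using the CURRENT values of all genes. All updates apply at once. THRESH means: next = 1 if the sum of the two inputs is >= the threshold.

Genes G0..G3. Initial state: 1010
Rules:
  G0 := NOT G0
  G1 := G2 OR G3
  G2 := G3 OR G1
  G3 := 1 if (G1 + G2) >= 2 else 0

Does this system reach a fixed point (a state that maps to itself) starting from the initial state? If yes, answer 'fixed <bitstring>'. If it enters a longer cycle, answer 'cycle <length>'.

Step 0: 1010
Step 1: G0=NOT G0=NOT 1=0 G1=G2|G3=1|0=1 G2=G3|G1=0|0=0 G3=(0+1>=2)=0 -> 0100
Step 2: G0=NOT G0=NOT 0=1 G1=G2|G3=0|0=0 G2=G3|G1=0|1=1 G3=(1+0>=2)=0 -> 1010
Cycle of length 2 starting at step 0 -> no fixed point

Answer: cycle 2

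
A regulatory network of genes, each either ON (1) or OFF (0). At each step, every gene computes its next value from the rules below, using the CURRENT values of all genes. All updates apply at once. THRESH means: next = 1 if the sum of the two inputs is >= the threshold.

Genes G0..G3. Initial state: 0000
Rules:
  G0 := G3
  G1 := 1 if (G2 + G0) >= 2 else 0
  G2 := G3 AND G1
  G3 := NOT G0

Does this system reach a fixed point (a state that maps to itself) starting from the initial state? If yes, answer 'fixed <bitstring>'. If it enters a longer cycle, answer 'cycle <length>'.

Step 0: 0000
Step 1: G0=G3=0 G1=(0+0>=2)=0 G2=G3&G1=0&0=0 G3=NOT G0=NOT 0=1 -> 0001
Step 2: G0=G3=1 G1=(0+0>=2)=0 G2=G3&G1=1&0=0 G3=NOT G0=NOT 0=1 -> 1001
Step 3: G0=G3=1 G1=(0+1>=2)=0 G2=G3&G1=1&0=0 G3=NOT G0=NOT 1=0 -> 1000
Step 4: G0=G3=0 G1=(0+1>=2)=0 G2=G3&G1=0&0=0 G3=NOT G0=NOT 1=0 -> 0000
Cycle of length 4 starting at step 0 -> no fixed point

Answer: cycle 4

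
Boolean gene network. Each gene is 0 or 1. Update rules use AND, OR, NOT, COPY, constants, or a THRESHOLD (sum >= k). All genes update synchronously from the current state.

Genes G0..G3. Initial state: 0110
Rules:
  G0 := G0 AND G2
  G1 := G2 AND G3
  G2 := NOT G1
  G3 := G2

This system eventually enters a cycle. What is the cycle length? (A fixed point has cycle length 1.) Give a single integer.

Answer: 5

Derivation:
Step 0: 0110
Step 1: G0=G0&G2=0&1=0 G1=G2&G3=1&0=0 G2=NOT G1=NOT 1=0 G3=G2=1 -> 0001
Step 2: G0=G0&G2=0&0=0 G1=G2&G3=0&1=0 G2=NOT G1=NOT 0=1 G3=G2=0 -> 0010
Step 3: G0=G0&G2=0&1=0 G1=G2&G3=1&0=0 G2=NOT G1=NOT 0=1 G3=G2=1 -> 0011
Step 4: G0=G0&G2=0&1=0 G1=G2&G3=1&1=1 G2=NOT G1=NOT 0=1 G3=G2=1 -> 0111
Step 5: G0=G0&G2=0&1=0 G1=G2&G3=1&1=1 G2=NOT G1=NOT 1=0 G3=G2=1 -> 0101
Step 6: G0=G0&G2=0&0=0 G1=G2&G3=0&1=0 G2=NOT G1=NOT 1=0 G3=G2=0 -> 0000
Step 7: G0=G0&G2=0&0=0 G1=G2&G3=0&0=0 G2=NOT G1=NOT 0=1 G3=G2=0 -> 0010
State from step 7 equals state from step 2 -> cycle length 5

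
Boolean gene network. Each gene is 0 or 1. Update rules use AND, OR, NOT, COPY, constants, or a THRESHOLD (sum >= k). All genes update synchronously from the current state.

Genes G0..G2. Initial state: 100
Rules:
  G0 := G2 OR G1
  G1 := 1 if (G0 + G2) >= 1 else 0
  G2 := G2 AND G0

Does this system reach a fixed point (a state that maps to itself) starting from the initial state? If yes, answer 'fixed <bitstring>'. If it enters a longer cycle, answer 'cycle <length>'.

Step 0: 100
Step 1: G0=G2|G1=0|0=0 G1=(1+0>=1)=1 G2=G2&G0=0&1=0 -> 010
Step 2: G0=G2|G1=0|1=1 G1=(0+0>=1)=0 G2=G2&G0=0&0=0 -> 100
Cycle of length 2 starting at step 0 -> no fixed point

Answer: cycle 2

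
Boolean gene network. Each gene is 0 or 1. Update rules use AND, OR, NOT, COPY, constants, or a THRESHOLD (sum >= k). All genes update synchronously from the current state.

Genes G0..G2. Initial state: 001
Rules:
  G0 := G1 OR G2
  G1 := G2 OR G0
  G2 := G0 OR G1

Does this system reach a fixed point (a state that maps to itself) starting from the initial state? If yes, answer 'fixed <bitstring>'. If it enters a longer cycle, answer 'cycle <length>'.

Step 0: 001
Step 1: G0=G1|G2=0|1=1 G1=G2|G0=1|0=1 G2=G0|G1=0|0=0 -> 110
Step 2: G0=G1|G2=1|0=1 G1=G2|G0=0|1=1 G2=G0|G1=1|1=1 -> 111
Step 3: G0=G1|G2=1|1=1 G1=G2|G0=1|1=1 G2=G0|G1=1|1=1 -> 111
Fixed point reached at step 2: 111

Answer: fixed 111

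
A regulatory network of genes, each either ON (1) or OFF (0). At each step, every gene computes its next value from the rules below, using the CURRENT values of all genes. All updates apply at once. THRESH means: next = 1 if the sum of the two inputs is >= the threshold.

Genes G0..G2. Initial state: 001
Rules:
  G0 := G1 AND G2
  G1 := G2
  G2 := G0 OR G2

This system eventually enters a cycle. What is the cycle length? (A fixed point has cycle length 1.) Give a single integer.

Step 0: 001
Step 1: G0=G1&G2=0&1=0 G1=G2=1 G2=G0|G2=0|1=1 -> 011
Step 2: G0=G1&G2=1&1=1 G1=G2=1 G2=G0|G2=0|1=1 -> 111
Step 3: G0=G1&G2=1&1=1 G1=G2=1 G2=G0|G2=1|1=1 -> 111
State from step 3 equals state from step 2 -> cycle length 1

Answer: 1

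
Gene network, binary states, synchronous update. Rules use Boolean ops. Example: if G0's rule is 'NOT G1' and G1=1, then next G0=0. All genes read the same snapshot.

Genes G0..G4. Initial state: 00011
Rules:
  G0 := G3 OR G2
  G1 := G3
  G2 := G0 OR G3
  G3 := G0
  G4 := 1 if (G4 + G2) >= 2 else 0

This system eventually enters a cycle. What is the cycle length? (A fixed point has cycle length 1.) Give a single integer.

Step 0: 00011
Step 1: G0=G3|G2=1|0=1 G1=G3=1 G2=G0|G3=0|1=1 G3=G0=0 G4=(1+0>=2)=0 -> 11100
Step 2: G0=G3|G2=0|1=1 G1=G3=0 G2=G0|G3=1|0=1 G3=G0=1 G4=(0+1>=2)=0 -> 10110
Step 3: G0=G3|G2=1|1=1 G1=G3=1 G2=G0|G3=1|1=1 G3=G0=1 G4=(0+1>=2)=0 -> 11110
Step 4: G0=G3|G2=1|1=1 G1=G3=1 G2=G0|G3=1|1=1 G3=G0=1 G4=(0+1>=2)=0 -> 11110
State from step 4 equals state from step 3 -> cycle length 1

Answer: 1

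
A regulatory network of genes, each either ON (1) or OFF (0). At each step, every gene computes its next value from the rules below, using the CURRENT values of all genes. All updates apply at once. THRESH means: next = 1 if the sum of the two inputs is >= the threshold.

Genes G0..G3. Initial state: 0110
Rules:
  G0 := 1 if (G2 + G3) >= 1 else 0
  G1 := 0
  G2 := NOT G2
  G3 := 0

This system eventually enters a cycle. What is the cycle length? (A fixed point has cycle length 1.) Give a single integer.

Step 0: 0110
Step 1: G0=(1+0>=1)=1 G1=0(const) G2=NOT G2=NOT 1=0 G3=0(const) -> 1000
Step 2: G0=(0+0>=1)=0 G1=0(const) G2=NOT G2=NOT 0=1 G3=0(const) -> 0010
Step 3: G0=(1+0>=1)=1 G1=0(const) G2=NOT G2=NOT 1=0 G3=0(const) -> 1000
State from step 3 equals state from step 1 -> cycle length 2

Answer: 2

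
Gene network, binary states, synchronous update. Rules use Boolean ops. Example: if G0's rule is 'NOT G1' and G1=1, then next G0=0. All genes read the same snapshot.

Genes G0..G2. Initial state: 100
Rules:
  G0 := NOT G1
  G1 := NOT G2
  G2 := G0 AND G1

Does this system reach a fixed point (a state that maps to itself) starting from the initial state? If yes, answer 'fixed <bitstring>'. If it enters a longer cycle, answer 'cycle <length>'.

Step 0: 100
Step 1: G0=NOT G1=NOT 0=1 G1=NOT G2=NOT 0=1 G2=G0&G1=1&0=0 -> 110
Step 2: G0=NOT G1=NOT 1=0 G1=NOT G2=NOT 0=1 G2=G0&G1=1&1=1 -> 011
Step 3: G0=NOT G1=NOT 1=0 G1=NOT G2=NOT 1=0 G2=G0&G1=0&1=0 -> 000
Step 4: G0=NOT G1=NOT 0=1 G1=NOT G2=NOT 0=1 G2=G0&G1=0&0=0 -> 110
Cycle of length 3 starting at step 1 -> no fixed point

Answer: cycle 3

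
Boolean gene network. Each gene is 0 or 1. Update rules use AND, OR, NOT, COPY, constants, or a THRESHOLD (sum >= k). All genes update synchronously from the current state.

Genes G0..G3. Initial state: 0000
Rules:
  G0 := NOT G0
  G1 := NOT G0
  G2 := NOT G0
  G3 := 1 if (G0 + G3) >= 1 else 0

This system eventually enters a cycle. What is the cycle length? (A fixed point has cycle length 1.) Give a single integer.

Step 0: 0000
Step 1: G0=NOT G0=NOT 0=1 G1=NOT G0=NOT 0=1 G2=NOT G0=NOT 0=1 G3=(0+0>=1)=0 -> 1110
Step 2: G0=NOT G0=NOT 1=0 G1=NOT G0=NOT 1=0 G2=NOT G0=NOT 1=0 G3=(1+0>=1)=1 -> 0001
Step 3: G0=NOT G0=NOT 0=1 G1=NOT G0=NOT 0=1 G2=NOT G0=NOT 0=1 G3=(0+1>=1)=1 -> 1111
Step 4: G0=NOT G0=NOT 1=0 G1=NOT G0=NOT 1=0 G2=NOT G0=NOT 1=0 G3=(1+1>=1)=1 -> 0001
State from step 4 equals state from step 2 -> cycle length 2

Answer: 2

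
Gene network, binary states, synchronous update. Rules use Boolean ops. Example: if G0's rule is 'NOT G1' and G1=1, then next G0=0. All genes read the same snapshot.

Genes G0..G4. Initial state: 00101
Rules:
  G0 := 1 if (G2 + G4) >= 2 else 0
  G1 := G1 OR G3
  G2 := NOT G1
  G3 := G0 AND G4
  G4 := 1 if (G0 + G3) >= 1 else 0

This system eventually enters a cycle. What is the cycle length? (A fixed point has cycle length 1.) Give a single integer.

Answer: 2

Derivation:
Step 0: 00101
Step 1: G0=(1+1>=2)=1 G1=G1|G3=0|0=0 G2=NOT G1=NOT 0=1 G3=G0&G4=0&1=0 G4=(0+0>=1)=0 -> 10100
Step 2: G0=(1+0>=2)=0 G1=G1|G3=0|0=0 G2=NOT G1=NOT 0=1 G3=G0&G4=1&0=0 G4=(1+0>=1)=1 -> 00101
State from step 2 equals state from step 0 -> cycle length 2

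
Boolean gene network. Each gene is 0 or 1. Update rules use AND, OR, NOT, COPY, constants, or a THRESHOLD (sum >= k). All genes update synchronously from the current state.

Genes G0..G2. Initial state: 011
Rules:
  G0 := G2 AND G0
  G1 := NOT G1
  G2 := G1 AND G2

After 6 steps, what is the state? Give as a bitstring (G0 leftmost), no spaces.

Step 1: G0=G2&G0=1&0=0 G1=NOT G1=NOT 1=0 G2=G1&G2=1&1=1 -> 001
Step 2: G0=G2&G0=1&0=0 G1=NOT G1=NOT 0=1 G2=G1&G2=0&1=0 -> 010
Step 3: G0=G2&G0=0&0=0 G1=NOT G1=NOT 1=0 G2=G1&G2=1&0=0 -> 000
Step 4: G0=G2&G0=0&0=0 G1=NOT G1=NOT 0=1 G2=G1&G2=0&0=0 -> 010
Step 5: G0=G2&G0=0&0=0 G1=NOT G1=NOT 1=0 G2=G1&G2=1&0=0 -> 000
Step 6: G0=G2&G0=0&0=0 G1=NOT G1=NOT 0=1 G2=G1&G2=0&0=0 -> 010

010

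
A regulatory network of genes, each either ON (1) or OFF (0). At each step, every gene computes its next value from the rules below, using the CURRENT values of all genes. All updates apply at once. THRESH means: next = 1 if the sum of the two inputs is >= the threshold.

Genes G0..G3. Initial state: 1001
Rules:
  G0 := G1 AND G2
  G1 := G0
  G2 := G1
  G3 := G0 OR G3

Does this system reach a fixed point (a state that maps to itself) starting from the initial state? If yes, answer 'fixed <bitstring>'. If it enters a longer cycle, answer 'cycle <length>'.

Answer: fixed 0001

Derivation:
Step 0: 1001
Step 1: G0=G1&G2=0&0=0 G1=G0=1 G2=G1=0 G3=G0|G3=1|1=1 -> 0101
Step 2: G0=G1&G2=1&0=0 G1=G0=0 G2=G1=1 G3=G0|G3=0|1=1 -> 0011
Step 3: G0=G1&G2=0&1=0 G1=G0=0 G2=G1=0 G3=G0|G3=0|1=1 -> 0001
Step 4: G0=G1&G2=0&0=0 G1=G0=0 G2=G1=0 G3=G0|G3=0|1=1 -> 0001
Fixed point reached at step 3: 0001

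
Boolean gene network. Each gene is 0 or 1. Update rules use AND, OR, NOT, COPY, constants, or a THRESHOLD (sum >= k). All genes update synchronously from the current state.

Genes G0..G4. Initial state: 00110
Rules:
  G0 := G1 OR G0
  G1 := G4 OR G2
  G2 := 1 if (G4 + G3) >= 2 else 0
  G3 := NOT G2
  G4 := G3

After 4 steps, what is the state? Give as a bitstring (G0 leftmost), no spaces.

Step 1: G0=G1|G0=0|0=0 G1=G4|G2=0|1=1 G2=(0+1>=2)=0 G3=NOT G2=NOT 1=0 G4=G3=1 -> 01001
Step 2: G0=G1|G0=1|0=1 G1=G4|G2=1|0=1 G2=(1+0>=2)=0 G3=NOT G2=NOT 0=1 G4=G3=0 -> 11010
Step 3: G0=G1|G0=1|1=1 G1=G4|G2=0|0=0 G2=(0+1>=2)=0 G3=NOT G2=NOT 0=1 G4=G3=1 -> 10011
Step 4: G0=G1|G0=0|1=1 G1=G4|G2=1|0=1 G2=(1+1>=2)=1 G3=NOT G2=NOT 0=1 G4=G3=1 -> 11111

11111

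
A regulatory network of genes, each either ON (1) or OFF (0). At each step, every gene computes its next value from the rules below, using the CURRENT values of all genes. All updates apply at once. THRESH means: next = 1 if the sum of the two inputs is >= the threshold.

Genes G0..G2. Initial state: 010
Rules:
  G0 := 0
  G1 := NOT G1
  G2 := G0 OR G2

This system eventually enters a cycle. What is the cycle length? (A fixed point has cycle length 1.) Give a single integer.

Step 0: 010
Step 1: G0=0(const) G1=NOT G1=NOT 1=0 G2=G0|G2=0|0=0 -> 000
Step 2: G0=0(const) G1=NOT G1=NOT 0=1 G2=G0|G2=0|0=0 -> 010
State from step 2 equals state from step 0 -> cycle length 2

Answer: 2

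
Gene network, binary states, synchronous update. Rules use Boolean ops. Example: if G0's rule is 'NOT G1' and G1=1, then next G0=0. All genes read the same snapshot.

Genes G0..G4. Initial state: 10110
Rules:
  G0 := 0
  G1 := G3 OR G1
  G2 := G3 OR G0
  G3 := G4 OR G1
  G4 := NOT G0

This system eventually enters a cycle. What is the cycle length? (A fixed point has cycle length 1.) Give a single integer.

Answer: 1

Derivation:
Step 0: 10110
Step 1: G0=0(const) G1=G3|G1=1|0=1 G2=G3|G0=1|1=1 G3=G4|G1=0|0=0 G4=NOT G0=NOT 1=0 -> 01100
Step 2: G0=0(const) G1=G3|G1=0|1=1 G2=G3|G0=0|0=0 G3=G4|G1=0|1=1 G4=NOT G0=NOT 0=1 -> 01011
Step 3: G0=0(const) G1=G3|G1=1|1=1 G2=G3|G0=1|0=1 G3=G4|G1=1|1=1 G4=NOT G0=NOT 0=1 -> 01111
Step 4: G0=0(const) G1=G3|G1=1|1=1 G2=G3|G0=1|0=1 G3=G4|G1=1|1=1 G4=NOT G0=NOT 0=1 -> 01111
State from step 4 equals state from step 3 -> cycle length 1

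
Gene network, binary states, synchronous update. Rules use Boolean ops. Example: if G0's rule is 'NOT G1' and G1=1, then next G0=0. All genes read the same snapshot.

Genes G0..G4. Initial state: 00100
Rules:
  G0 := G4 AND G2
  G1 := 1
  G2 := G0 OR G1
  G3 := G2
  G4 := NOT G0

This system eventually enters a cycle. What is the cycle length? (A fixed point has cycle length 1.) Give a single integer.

Answer: 4

Derivation:
Step 0: 00100
Step 1: G0=G4&G2=0&1=0 G1=1(const) G2=G0|G1=0|0=0 G3=G2=1 G4=NOT G0=NOT 0=1 -> 01011
Step 2: G0=G4&G2=1&0=0 G1=1(const) G2=G0|G1=0|1=1 G3=G2=0 G4=NOT G0=NOT 0=1 -> 01101
Step 3: G0=G4&G2=1&1=1 G1=1(const) G2=G0|G1=0|1=1 G3=G2=1 G4=NOT G0=NOT 0=1 -> 11111
Step 4: G0=G4&G2=1&1=1 G1=1(const) G2=G0|G1=1|1=1 G3=G2=1 G4=NOT G0=NOT 1=0 -> 11110
Step 5: G0=G4&G2=0&1=0 G1=1(const) G2=G0|G1=1|1=1 G3=G2=1 G4=NOT G0=NOT 1=0 -> 01110
Step 6: G0=G4&G2=0&1=0 G1=1(const) G2=G0|G1=0|1=1 G3=G2=1 G4=NOT G0=NOT 0=1 -> 01111
Step 7: G0=G4&G2=1&1=1 G1=1(const) G2=G0|G1=0|1=1 G3=G2=1 G4=NOT G0=NOT 0=1 -> 11111
State from step 7 equals state from step 3 -> cycle length 4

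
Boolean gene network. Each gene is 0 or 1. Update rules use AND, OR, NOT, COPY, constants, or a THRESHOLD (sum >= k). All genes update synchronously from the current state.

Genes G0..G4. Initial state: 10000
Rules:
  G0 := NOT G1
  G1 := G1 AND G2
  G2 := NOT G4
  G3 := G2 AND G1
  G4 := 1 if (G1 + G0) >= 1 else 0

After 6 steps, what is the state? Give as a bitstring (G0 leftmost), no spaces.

Step 1: G0=NOT G1=NOT 0=1 G1=G1&G2=0&0=0 G2=NOT G4=NOT 0=1 G3=G2&G1=0&0=0 G4=(0+1>=1)=1 -> 10101
Step 2: G0=NOT G1=NOT 0=1 G1=G1&G2=0&1=0 G2=NOT G4=NOT 1=0 G3=G2&G1=1&0=0 G4=(0+1>=1)=1 -> 10001
Step 3: G0=NOT G1=NOT 0=1 G1=G1&G2=0&0=0 G2=NOT G4=NOT 1=0 G3=G2&G1=0&0=0 G4=(0+1>=1)=1 -> 10001
Step 4: G0=NOT G1=NOT 0=1 G1=G1&G2=0&0=0 G2=NOT G4=NOT 1=0 G3=G2&G1=0&0=0 G4=(0+1>=1)=1 -> 10001
Step 5: G0=NOT G1=NOT 0=1 G1=G1&G2=0&0=0 G2=NOT G4=NOT 1=0 G3=G2&G1=0&0=0 G4=(0+1>=1)=1 -> 10001
Step 6: G0=NOT G1=NOT 0=1 G1=G1&G2=0&0=0 G2=NOT G4=NOT 1=0 G3=G2&G1=0&0=0 G4=(0+1>=1)=1 -> 10001

10001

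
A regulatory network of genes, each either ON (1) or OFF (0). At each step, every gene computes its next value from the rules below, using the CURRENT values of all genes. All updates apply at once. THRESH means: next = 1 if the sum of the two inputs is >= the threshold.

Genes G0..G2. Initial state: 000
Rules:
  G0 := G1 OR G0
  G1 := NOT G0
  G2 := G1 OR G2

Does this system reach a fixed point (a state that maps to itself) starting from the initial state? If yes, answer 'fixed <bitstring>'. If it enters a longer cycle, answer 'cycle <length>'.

Answer: fixed 101

Derivation:
Step 0: 000
Step 1: G0=G1|G0=0|0=0 G1=NOT G0=NOT 0=1 G2=G1|G2=0|0=0 -> 010
Step 2: G0=G1|G0=1|0=1 G1=NOT G0=NOT 0=1 G2=G1|G2=1|0=1 -> 111
Step 3: G0=G1|G0=1|1=1 G1=NOT G0=NOT 1=0 G2=G1|G2=1|1=1 -> 101
Step 4: G0=G1|G0=0|1=1 G1=NOT G0=NOT 1=0 G2=G1|G2=0|1=1 -> 101
Fixed point reached at step 3: 101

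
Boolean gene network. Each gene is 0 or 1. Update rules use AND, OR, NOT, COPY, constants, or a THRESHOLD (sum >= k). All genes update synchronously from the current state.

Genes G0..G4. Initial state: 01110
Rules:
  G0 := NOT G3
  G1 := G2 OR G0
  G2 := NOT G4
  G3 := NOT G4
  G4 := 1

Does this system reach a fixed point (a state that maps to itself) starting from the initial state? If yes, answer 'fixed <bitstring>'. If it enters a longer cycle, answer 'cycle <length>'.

Answer: fixed 11001

Derivation:
Step 0: 01110
Step 1: G0=NOT G3=NOT 1=0 G1=G2|G0=1|0=1 G2=NOT G4=NOT 0=1 G3=NOT G4=NOT 0=1 G4=1(const) -> 01111
Step 2: G0=NOT G3=NOT 1=0 G1=G2|G0=1|0=1 G2=NOT G4=NOT 1=0 G3=NOT G4=NOT 1=0 G4=1(const) -> 01001
Step 3: G0=NOT G3=NOT 0=1 G1=G2|G0=0|0=0 G2=NOT G4=NOT 1=0 G3=NOT G4=NOT 1=0 G4=1(const) -> 10001
Step 4: G0=NOT G3=NOT 0=1 G1=G2|G0=0|1=1 G2=NOT G4=NOT 1=0 G3=NOT G4=NOT 1=0 G4=1(const) -> 11001
Step 5: G0=NOT G3=NOT 0=1 G1=G2|G0=0|1=1 G2=NOT G4=NOT 1=0 G3=NOT G4=NOT 1=0 G4=1(const) -> 11001
Fixed point reached at step 4: 11001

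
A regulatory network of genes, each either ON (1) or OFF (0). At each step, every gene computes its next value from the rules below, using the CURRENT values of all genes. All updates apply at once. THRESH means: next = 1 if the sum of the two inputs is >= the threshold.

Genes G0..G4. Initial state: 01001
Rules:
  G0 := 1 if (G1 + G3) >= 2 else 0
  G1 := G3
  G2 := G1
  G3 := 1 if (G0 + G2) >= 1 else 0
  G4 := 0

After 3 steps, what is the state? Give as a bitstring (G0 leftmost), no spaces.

Step 1: G0=(1+0>=2)=0 G1=G3=0 G2=G1=1 G3=(0+0>=1)=0 G4=0(const) -> 00100
Step 2: G0=(0+0>=2)=0 G1=G3=0 G2=G1=0 G3=(0+1>=1)=1 G4=0(const) -> 00010
Step 3: G0=(0+1>=2)=0 G1=G3=1 G2=G1=0 G3=(0+0>=1)=0 G4=0(const) -> 01000

01000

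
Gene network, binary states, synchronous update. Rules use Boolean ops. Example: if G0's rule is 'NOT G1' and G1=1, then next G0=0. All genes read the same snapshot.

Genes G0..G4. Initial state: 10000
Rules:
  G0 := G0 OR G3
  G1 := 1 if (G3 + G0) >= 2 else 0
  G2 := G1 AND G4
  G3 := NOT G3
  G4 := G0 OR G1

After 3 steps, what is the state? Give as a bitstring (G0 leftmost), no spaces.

Step 1: G0=G0|G3=1|0=1 G1=(0+1>=2)=0 G2=G1&G4=0&0=0 G3=NOT G3=NOT 0=1 G4=G0|G1=1|0=1 -> 10011
Step 2: G0=G0|G3=1|1=1 G1=(1+1>=2)=1 G2=G1&G4=0&1=0 G3=NOT G3=NOT 1=0 G4=G0|G1=1|0=1 -> 11001
Step 3: G0=G0|G3=1|0=1 G1=(0+1>=2)=0 G2=G1&G4=1&1=1 G3=NOT G3=NOT 0=1 G4=G0|G1=1|1=1 -> 10111

10111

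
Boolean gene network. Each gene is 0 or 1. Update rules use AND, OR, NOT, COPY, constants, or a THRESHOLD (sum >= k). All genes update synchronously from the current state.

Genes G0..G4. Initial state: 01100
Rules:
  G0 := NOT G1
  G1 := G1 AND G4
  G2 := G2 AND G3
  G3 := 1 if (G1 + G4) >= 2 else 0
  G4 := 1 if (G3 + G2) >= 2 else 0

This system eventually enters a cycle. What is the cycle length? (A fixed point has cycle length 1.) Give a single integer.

Answer: 1

Derivation:
Step 0: 01100
Step 1: G0=NOT G1=NOT 1=0 G1=G1&G4=1&0=0 G2=G2&G3=1&0=0 G3=(1+0>=2)=0 G4=(0+1>=2)=0 -> 00000
Step 2: G0=NOT G1=NOT 0=1 G1=G1&G4=0&0=0 G2=G2&G3=0&0=0 G3=(0+0>=2)=0 G4=(0+0>=2)=0 -> 10000
Step 3: G0=NOT G1=NOT 0=1 G1=G1&G4=0&0=0 G2=G2&G3=0&0=0 G3=(0+0>=2)=0 G4=(0+0>=2)=0 -> 10000
State from step 3 equals state from step 2 -> cycle length 1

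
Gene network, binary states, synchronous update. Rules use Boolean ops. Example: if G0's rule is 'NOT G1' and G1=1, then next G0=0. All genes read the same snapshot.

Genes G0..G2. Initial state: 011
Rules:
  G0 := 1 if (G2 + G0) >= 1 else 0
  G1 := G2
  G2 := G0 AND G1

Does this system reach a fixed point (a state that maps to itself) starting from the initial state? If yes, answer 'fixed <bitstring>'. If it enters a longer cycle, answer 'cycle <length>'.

Answer: cycle 2

Derivation:
Step 0: 011
Step 1: G0=(1+0>=1)=1 G1=G2=1 G2=G0&G1=0&1=0 -> 110
Step 2: G0=(0+1>=1)=1 G1=G2=0 G2=G0&G1=1&1=1 -> 101
Step 3: G0=(1+1>=1)=1 G1=G2=1 G2=G0&G1=1&0=0 -> 110
Cycle of length 2 starting at step 1 -> no fixed point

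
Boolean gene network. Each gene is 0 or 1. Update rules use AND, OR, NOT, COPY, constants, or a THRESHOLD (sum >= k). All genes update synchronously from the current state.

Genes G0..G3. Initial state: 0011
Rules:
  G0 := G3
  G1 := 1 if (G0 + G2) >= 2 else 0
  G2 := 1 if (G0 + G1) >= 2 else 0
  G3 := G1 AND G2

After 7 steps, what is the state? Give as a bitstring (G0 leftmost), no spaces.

Step 1: G0=G3=1 G1=(0+1>=2)=0 G2=(0+0>=2)=0 G3=G1&G2=0&1=0 -> 1000
Step 2: G0=G3=0 G1=(1+0>=2)=0 G2=(1+0>=2)=0 G3=G1&G2=0&0=0 -> 0000
Step 3: G0=G3=0 G1=(0+0>=2)=0 G2=(0+0>=2)=0 G3=G1&G2=0&0=0 -> 0000
Step 4: G0=G3=0 G1=(0+0>=2)=0 G2=(0+0>=2)=0 G3=G1&G2=0&0=0 -> 0000
Step 5: G0=G3=0 G1=(0+0>=2)=0 G2=(0+0>=2)=0 G3=G1&G2=0&0=0 -> 0000
Step 6: G0=G3=0 G1=(0+0>=2)=0 G2=(0+0>=2)=0 G3=G1&G2=0&0=0 -> 0000
Step 7: G0=G3=0 G1=(0+0>=2)=0 G2=(0+0>=2)=0 G3=G1&G2=0&0=0 -> 0000

0000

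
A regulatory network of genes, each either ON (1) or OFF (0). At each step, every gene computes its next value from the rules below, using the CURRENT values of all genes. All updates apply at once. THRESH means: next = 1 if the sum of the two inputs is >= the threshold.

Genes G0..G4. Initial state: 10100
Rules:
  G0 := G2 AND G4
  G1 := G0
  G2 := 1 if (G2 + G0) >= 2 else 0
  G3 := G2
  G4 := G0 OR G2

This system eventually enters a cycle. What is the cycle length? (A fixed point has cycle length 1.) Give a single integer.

Step 0: 10100
Step 1: G0=G2&G4=1&0=0 G1=G0=1 G2=(1+1>=2)=1 G3=G2=1 G4=G0|G2=1|1=1 -> 01111
Step 2: G0=G2&G4=1&1=1 G1=G0=0 G2=(1+0>=2)=0 G3=G2=1 G4=G0|G2=0|1=1 -> 10011
Step 3: G0=G2&G4=0&1=0 G1=G0=1 G2=(0+1>=2)=0 G3=G2=0 G4=G0|G2=1|0=1 -> 01001
Step 4: G0=G2&G4=0&1=0 G1=G0=0 G2=(0+0>=2)=0 G3=G2=0 G4=G0|G2=0|0=0 -> 00000
Step 5: G0=G2&G4=0&0=0 G1=G0=0 G2=(0+0>=2)=0 G3=G2=0 G4=G0|G2=0|0=0 -> 00000
State from step 5 equals state from step 4 -> cycle length 1

Answer: 1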